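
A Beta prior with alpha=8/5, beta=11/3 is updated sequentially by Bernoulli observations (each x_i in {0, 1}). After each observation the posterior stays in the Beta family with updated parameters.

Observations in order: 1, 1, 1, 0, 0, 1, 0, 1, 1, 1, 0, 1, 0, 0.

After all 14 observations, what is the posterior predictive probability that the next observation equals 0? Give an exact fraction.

obs 1: x=1 → posterior Beta(13/5, 11/3)
obs 2: x=1 → posterior Beta(18/5, 11/3)
obs 3: x=1 → posterior Beta(23/5, 11/3)
obs 4: x=0 → posterior Beta(23/5, 14/3)
obs 5: x=0 → posterior Beta(23/5, 17/3)
obs 6: x=1 → posterior Beta(28/5, 17/3)
obs 7: x=0 → posterior Beta(28/5, 20/3)
obs 8: x=1 → posterior Beta(33/5, 20/3)
obs 9: x=1 → posterior Beta(38/5, 20/3)
obs 10: x=1 → posterior Beta(43/5, 20/3)
obs 11: x=0 → posterior Beta(43/5, 23/3)
obs 12: x=1 → posterior Beta(48/5, 23/3)
obs 13: x=0 → posterior Beta(48/5, 26/3)
obs 14: x=0 → posterior Beta(48/5, 29/3)

145/289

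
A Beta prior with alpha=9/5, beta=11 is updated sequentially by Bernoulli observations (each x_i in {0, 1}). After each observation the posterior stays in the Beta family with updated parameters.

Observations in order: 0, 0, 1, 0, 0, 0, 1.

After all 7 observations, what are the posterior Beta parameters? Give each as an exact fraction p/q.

alpha=19/5, beta=16

obs 1: x=0 → posterior Beta(9/5, 12)
obs 2: x=0 → posterior Beta(9/5, 13)
obs 3: x=1 → posterior Beta(14/5, 13)
obs 4: x=0 → posterior Beta(14/5, 14)
obs 5: x=0 → posterior Beta(14/5, 15)
obs 6: x=0 → posterior Beta(14/5, 16)
obs 7: x=1 → posterior Beta(19/5, 16)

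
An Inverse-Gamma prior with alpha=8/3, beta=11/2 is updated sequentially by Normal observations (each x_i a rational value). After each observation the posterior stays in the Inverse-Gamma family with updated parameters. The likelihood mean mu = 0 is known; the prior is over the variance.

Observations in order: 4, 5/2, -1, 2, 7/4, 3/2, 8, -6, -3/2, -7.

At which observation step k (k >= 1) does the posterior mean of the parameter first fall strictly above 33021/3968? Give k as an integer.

k = 7

obs 1: x=4 → posterior Inverse-Gamma(19/6, 27/2)
obs 2: x=5/2 → posterior Inverse-Gamma(11/3, 133/8)
obs 3: x=-1 → posterior Inverse-Gamma(25/6, 137/8)
obs 4: x=2 → posterior Inverse-Gamma(14/3, 153/8)
obs 5: x=7/4 → posterior Inverse-Gamma(31/6, 661/32)
obs 6: x=3/2 → posterior Inverse-Gamma(17/3, 697/32)
obs 7: x=8 → posterior Inverse-Gamma(37/6, 1721/32)
obs 8: x=-6 → posterior Inverse-Gamma(20/3, 2297/32)
obs 9: x=-3/2 → posterior Inverse-Gamma(43/6, 2333/32)
obs 10: x=-7 → posterior Inverse-Gamma(23/3, 3117/32)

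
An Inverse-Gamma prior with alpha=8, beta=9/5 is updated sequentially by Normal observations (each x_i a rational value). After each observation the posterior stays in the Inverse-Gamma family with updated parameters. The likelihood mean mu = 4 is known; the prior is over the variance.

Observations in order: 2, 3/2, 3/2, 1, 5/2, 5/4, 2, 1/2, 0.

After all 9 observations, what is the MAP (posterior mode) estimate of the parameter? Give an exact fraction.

obs 1: x=2 → posterior Inverse-Gamma(17/2, 19/5)
obs 2: x=3/2 → posterior Inverse-Gamma(9, 277/40)
obs 3: x=3/2 → posterior Inverse-Gamma(19/2, 201/20)
obs 4: x=1 → posterior Inverse-Gamma(10, 291/20)
obs 5: x=5/2 → posterior Inverse-Gamma(21/2, 627/40)
obs 6: x=5/4 → posterior Inverse-Gamma(11, 3113/160)
obs 7: x=2 → posterior Inverse-Gamma(23/2, 3433/160)
obs 8: x=1/2 → posterior Inverse-Gamma(12, 4413/160)
obs 9: x=0 → posterior Inverse-Gamma(25/2, 5693/160)

5693/2160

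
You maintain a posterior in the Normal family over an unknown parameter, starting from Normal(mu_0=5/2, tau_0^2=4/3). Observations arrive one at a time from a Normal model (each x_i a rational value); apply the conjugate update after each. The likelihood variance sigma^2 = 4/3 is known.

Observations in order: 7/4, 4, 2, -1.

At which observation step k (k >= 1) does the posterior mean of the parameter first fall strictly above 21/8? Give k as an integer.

k = 2

obs 1: x=7/4 → posterior Normal(17/8, 2/3)
obs 2: x=4 → posterior Normal(11/4, 4/9)
obs 3: x=2 → posterior Normal(41/16, 1/3)
obs 4: x=-1 → posterior Normal(37/20, 4/15)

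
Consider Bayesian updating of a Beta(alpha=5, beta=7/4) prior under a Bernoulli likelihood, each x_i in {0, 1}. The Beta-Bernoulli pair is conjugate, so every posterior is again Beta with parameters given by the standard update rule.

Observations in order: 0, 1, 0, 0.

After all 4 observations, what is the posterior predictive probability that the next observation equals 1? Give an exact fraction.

obs 1: x=0 → posterior Beta(5, 11/4)
obs 2: x=1 → posterior Beta(6, 11/4)
obs 3: x=0 → posterior Beta(6, 15/4)
obs 4: x=0 → posterior Beta(6, 19/4)

24/43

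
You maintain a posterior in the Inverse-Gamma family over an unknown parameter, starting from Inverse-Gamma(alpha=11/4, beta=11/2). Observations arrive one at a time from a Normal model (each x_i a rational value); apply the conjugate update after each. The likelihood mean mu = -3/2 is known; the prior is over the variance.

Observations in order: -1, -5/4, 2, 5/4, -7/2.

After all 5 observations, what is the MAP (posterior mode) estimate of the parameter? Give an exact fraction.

obs 1: x=-1 → posterior Inverse-Gamma(13/4, 45/8)
obs 2: x=-5/4 → posterior Inverse-Gamma(15/4, 181/32)
obs 3: x=2 → posterior Inverse-Gamma(17/4, 377/32)
obs 4: x=5/4 → posterior Inverse-Gamma(19/4, 249/16)
obs 5: x=-7/2 → posterior Inverse-Gamma(21/4, 281/16)

281/100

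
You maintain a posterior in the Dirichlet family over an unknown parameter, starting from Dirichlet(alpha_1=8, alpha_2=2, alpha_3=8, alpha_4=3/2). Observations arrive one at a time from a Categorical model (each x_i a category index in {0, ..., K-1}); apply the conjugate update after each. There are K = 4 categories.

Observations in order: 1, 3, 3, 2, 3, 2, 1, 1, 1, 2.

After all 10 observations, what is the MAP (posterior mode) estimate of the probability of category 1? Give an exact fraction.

obs 1: x=1 → posterior Dirichlet(8, 3, 8, 3/2)
obs 2: x=3 → posterior Dirichlet(8, 3, 8, 5/2)
obs 3: x=3 → posterior Dirichlet(8, 3, 8, 7/2)
obs 4: x=2 → posterior Dirichlet(8, 3, 9, 7/2)
obs 5: x=3 → posterior Dirichlet(8, 3, 9, 9/2)
obs 6: x=2 → posterior Dirichlet(8, 3, 10, 9/2)
obs 7: x=1 → posterior Dirichlet(8, 4, 10, 9/2)
obs 8: x=1 → posterior Dirichlet(8, 5, 10, 9/2)
obs 9: x=1 → posterior Dirichlet(8, 6, 10, 9/2)
obs 10: x=2 → posterior Dirichlet(8, 6, 11, 9/2)

10/51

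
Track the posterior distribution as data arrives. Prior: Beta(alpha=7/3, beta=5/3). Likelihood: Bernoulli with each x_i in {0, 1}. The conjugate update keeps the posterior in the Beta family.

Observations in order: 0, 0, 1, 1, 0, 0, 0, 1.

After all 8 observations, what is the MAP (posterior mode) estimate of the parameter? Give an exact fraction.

obs 1: x=0 → posterior Beta(7/3, 8/3)
obs 2: x=0 → posterior Beta(7/3, 11/3)
obs 3: x=1 → posterior Beta(10/3, 11/3)
obs 4: x=1 → posterior Beta(13/3, 11/3)
obs 5: x=0 → posterior Beta(13/3, 14/3)
obs 6: x=0 → posterior Beta(13/3, 17/3)
obs 7: x=0 → posterior Beta(13/3, 20/3)
obs 8: x=1 → posterior Beta(16/3, 20/3)

13/30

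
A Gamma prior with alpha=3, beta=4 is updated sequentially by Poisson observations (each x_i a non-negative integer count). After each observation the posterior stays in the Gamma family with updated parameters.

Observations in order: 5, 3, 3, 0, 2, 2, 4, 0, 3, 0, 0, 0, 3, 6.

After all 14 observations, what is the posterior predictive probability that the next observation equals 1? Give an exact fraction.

obs 1: x=5 → posterior Gamma(8, 5)
obs 2: x=3 → posterior Gamma(11, 6)
obs 3: x=3 → posterior Gamma(14, 7)
obs 4: x=0 → posterior Gamma(14, 8)
obs 5: x=2 → posterior Gamma(16, 9)
obs 6: x=2 → posterior Gamma(18, 10)
obs 7: x=4 → posterior Gamma(22, 11)
obs 8: x=0 → posterior Gamma(22, 12)
obs 9: x=3 → posterior Gamma(25, 13)
obs 10: x=0 → posterior Gamma(25, 14)
obs 11: x=0 → posterior Gamma(25, 15)
obs 12: x=0 → posterior Gamma(25, 16)
obs 13: x=3 → posterior Gamma(28, 17)
obs 14: x=6 → posterior Gamma(34, 18)

162459117797974875944453234087228715162402816/570658162108627174778971075491512021856922699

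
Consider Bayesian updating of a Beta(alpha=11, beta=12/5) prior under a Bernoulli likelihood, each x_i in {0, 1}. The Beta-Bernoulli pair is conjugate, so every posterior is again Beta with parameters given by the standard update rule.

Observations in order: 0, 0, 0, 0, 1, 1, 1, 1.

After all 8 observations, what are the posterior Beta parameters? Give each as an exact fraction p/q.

obs 1: x=0 → posterior Beta(11, 17/5)
obs 2: x=0 → posterior Beta(11, 22/5)
obs 3: x=0 → posterior Beta(11, 27/5)
obs 4: x=0 → posterior Beta(11, 32/5)
obs 5: x=1 → posterior Beta(12, 32/5)
obs 6: x=1 → posterior Beta(13, 32/5)
obs 7: x=1 → posterior Beta(14, 32/5)
obs 8: x=1 → posterior Beta(15, 32/5)

alpha=15, beta=32/5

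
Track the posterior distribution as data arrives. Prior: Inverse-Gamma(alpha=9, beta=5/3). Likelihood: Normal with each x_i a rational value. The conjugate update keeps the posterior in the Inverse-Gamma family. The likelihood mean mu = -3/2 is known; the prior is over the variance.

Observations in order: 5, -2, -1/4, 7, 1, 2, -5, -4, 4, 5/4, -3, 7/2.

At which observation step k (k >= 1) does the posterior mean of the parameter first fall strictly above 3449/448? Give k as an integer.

obs 1: x=5 → posterior Inverse-Gamma(19/2, 547/24)
obs 2: x=-2 → posterior Inverse-Gamma(10, 275/12)
obs 3: x=-1/4 → posterior Inverse-Gamma(21/2, 2275/96)
obs 4: x=7 → posterior Inverse-Gamma(11, 5743/96)
obs 5: x=1 → posterior Inverse-Gamma(23/2, 6043/96)
obs 6: x=2 → posterior Inverse-Gamma(12, 6631/96)
obs 7: x=-5 → posterior Inverse-Gamma(25/2, 7219/96)
obs 8: x=-4 → posterior Inverse-Gamma(13, 7519/96)
obs 9: x=4 → posterior Inverse-Gamma(27/2, 8971/96)
obs 10: x=5/4 → posterior Inverse-Gamma(14, 4667/48)
obs 11: x=-3 → posterior Inverse-Gamma(29/2, 4721/48)
obs 12: x=7/2 → posterior Inverse-Gamma(15, 5321/48)

k = 12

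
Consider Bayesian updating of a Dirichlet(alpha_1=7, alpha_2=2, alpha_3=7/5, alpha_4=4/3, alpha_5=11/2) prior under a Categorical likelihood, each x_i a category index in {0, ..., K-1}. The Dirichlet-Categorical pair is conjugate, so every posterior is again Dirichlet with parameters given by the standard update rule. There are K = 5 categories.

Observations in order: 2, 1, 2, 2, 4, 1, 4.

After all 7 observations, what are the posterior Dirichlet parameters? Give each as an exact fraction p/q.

obs 1: x=2 → posterior Dirichlet(7, 2, 12/5, 4/3, 11/2)
obs 2: x=1 → posterior Dirichlet(7, 3, 12/5, 4/3, 11/2)
obs 3: x=2 → posterior Dirichlet(7, 3, 17/5, 4/3, 11/2)
obs 4: x=2 → posterior Dirichlet(7, 3, 22/5, 4/3, 11/2)
obs 5: x=4 → posterior Dirichlet(7, 3, 22/5, 4/3, 13/2)
obs 6: x=1 → posterior Dirichlet(7, 4, 22/5, 4/3, 13/2)
obs 7: x=4 → posterior Dirichlet(7, 4, 22/5, 4/3, 15/2)

alpha_1=7, alpha_2=4, alpha_3=22/5, alpha_4=4/3, alpha_5=15/2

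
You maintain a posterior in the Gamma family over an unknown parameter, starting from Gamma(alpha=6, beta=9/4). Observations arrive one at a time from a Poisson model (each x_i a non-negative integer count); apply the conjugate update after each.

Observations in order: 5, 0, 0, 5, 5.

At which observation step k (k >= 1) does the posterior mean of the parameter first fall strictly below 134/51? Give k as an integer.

obs 1: x=5 → posterior Gamma(11, 13/4)
obs 2: x=0 → posterior Gamma(11, 17/4)
obs 3: x=0 → posterior Gamma(11, 21/4)
obs 4: x=5 → posterior Gamma(16, 25/4)
obs 5: x=5 → posterior Gamma(21, 29/4)

k = 2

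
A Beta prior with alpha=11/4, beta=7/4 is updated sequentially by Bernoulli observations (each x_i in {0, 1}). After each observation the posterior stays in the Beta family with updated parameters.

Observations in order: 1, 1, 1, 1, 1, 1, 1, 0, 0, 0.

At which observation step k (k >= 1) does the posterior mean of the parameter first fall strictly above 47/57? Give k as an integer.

k = 6

obs 1: x=1 → posterior Beta(15/4, 7/4)
obs 2: x=1 → posterior Beta(19/4, 7/4)
obs 3: x=1 → posterior Beta(23/4, 7/4)
obs 4: x=1 → posterior Beta(27/4, 7/4)
obs 5: x=1 → posterior Beta(31/4, 7/4)
obs 6: x=1 → posterior Beta(35/4, 7/4)
obs 7: x=1 → posterior Beta(39/4, 7/4)
obs 8: x=0 → posterior Beta(39/4, 11/4)
obs 9: x=0 → posterior Beta(39/4, 15/4)
obs 10: x=0 → posterior Beta(39/4, 19/4)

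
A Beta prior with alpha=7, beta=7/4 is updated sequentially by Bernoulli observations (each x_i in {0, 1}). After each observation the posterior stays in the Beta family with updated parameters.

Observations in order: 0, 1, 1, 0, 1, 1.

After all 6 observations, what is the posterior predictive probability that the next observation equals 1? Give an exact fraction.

44/59

obs 1: x=0 → posterior Beta(7, 11/4)
obs 2: x=1 → posterior Beta(8, 11/4)
obs 3: x=1 → posterior Beta(9, 11/4)
obs 4: x=0 → posterior Beta(9, 15/4)
obs 5: x=1 → posterior Beta(10, 15/4)
obs 6: x=1 → posterior Beta(11, 15/4)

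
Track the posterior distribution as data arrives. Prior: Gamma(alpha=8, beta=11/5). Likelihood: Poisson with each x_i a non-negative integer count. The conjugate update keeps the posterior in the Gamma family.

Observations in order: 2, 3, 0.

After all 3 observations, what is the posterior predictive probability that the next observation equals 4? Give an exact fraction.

obs 1: x=2 → posterior Gamma(10, 16/5)
obs 2: x=3 → posterior Gamma(13, 21/5)
obs 3: x=0 → posterior Gamma(13, 26/5)

2822311393269250355200000/22550116774162743178682911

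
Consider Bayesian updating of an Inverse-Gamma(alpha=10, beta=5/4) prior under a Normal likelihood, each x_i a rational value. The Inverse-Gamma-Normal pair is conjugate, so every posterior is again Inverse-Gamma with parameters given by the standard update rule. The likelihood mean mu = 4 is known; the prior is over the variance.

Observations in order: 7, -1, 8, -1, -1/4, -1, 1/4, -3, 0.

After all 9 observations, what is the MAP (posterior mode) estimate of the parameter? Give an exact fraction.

1597/248

obs 1: x=7 → posterior Inverse-Gamma(21/2, 23/4)
obs 2: x=-1 → posterior Inverse-Gamma(11, 73/4)
obs 3: x=8 → posterior Inverse-Gamma(23/2, 105/4)
obs 4: x=-1 → posterior Inverse-Gamma(12, 155/4)
obs 5: x=-1/4 → posterior Inverse-Gamma(25/2, 1529/32)
obs 6: x=-1 → posterior Inverse-Gamma(13, 1929/32)
obs 7: x=1/4 → posterior Inverse-Gamma(27/2, 1077/16)
obs 8: x=-3 → posterior Inverse-Gamma(14, 1469/16)
obs 9: x=0 → posterior Inverse-Gamma(29/2, 1597/16)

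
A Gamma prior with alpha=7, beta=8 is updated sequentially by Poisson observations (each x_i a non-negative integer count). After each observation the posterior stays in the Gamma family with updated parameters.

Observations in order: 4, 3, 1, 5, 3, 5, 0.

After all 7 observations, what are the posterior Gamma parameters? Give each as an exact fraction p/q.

alpha=28, beta=15

obs 1: x=4 → posterior Gamma(11, 9)
obs 2: x=3 → posterior Gamma(14, 10)
obs 3: x=1 → posterior Gamma(15, 11)
obs 4: x=5 → posterior Gamma(20, 12)
obs 5: x=3 → posterior Gamma(23, 13)
obs 6: x=5 → posterior Gamma(28, 14)
obs 7: x=0 → posterior Gamma(28, 15)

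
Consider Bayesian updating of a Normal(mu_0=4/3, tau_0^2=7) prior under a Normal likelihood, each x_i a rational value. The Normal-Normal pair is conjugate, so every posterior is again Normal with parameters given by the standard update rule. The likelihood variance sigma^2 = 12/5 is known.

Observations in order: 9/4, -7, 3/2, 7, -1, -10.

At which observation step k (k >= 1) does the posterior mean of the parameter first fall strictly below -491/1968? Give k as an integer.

k = 2

obs 1: x=9/4 → posterior Normal(379/188, 84/47)
obs 2: x=-7 → posterior Normal(-601/328, 42/41)
obs 3: x=3/2 → posterior Normal(-391/468, 28/39)
obs 4: x=7 → posterior Normal(31/32, 21/38)
obs 5: x=-1 → posterior Normal(449/748, 84/187)
obs 6: x=-10 → posterior Normal(-317/296, 14/37)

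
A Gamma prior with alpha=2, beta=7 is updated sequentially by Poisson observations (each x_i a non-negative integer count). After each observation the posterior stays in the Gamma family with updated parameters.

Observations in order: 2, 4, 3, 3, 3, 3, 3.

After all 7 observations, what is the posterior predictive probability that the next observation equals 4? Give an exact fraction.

obs 1: x=2 → posterior Gamma(4, 8)
obs 2: x=4 → posterior Gamma(8, 9)
obs 3: x=3 → posterior Gamma(11, 10)
obs 4: x=3 → posterior Gamma(14, 11)
obs 5: x=3 → posterior Gamma(17, 12)
obs 6: x=3 → posterior Gamma(20, 13)
obs 7: x=3 → posterior Gamma(23, 14)

137292244346414934298367885312/2272605146463811397552490234375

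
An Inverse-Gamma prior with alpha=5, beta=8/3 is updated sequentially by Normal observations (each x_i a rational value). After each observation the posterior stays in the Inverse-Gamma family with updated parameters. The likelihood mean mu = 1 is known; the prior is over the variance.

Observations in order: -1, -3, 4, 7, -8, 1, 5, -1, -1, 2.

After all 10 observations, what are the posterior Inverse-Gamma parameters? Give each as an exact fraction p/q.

alpha=10, beta=529/6

obs 1: x=-1 → posterior Inverse-Gamma(11/2, 14/3)
obs 2: x=-3 → posterior Inverse-Gamma(6, 38/3)
obs 3: x=4 → posterior Inverse-Gamma(13/2, 103/6)
obs 4: x=7 → posterior Inverse-Gamma(7, 211/6)
obs 5: x=-8 → posterior Inverse-Gamma(15/2, 227/3)
obs 6: x=1 → posterior Inverse-Gamma(8, 227/3)
obs 7: x=5 → posterior Inverse-Gamma(17/2, 251/3)
obs 8: x=-1 → posterior Inverse-Gamma(9, 257/3)
obs 9: x=-1 → posterior Inverse-Gamma(19/2, 263/3)
obs 10: x=2 → posterior Inverse-Gamma(10, 529/6)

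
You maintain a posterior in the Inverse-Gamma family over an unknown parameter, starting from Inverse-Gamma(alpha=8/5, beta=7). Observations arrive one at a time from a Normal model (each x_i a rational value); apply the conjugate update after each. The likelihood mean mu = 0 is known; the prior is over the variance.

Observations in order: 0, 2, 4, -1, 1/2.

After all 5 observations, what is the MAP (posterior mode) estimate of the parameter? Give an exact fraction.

235/68

obs 1: x=0 → posterior Inverse-Gamma(21/10, 7)
obs 2: x=2 → posterior Inverse-Gamma(13/5, 9)
obs 3: x=4 → posterior Inverse-Gamma(31/10, 17)
obs 4: x=-1 → posterior Inverse-Gamma(18/5, 35/2)
obs 5: x=1/2 → posterior Inverse-Gamma(41/10, 141/8)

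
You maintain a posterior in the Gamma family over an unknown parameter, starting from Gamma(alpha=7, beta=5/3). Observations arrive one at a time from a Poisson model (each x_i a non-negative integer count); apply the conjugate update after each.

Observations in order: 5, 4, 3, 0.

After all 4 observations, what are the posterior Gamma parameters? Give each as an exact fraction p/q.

obs 1: x=5 → posterior Gamma(12, 8/3)
obs 2: x=4 → posterior Gamma(16, 11/3)
obs 3: x=3 → posterior Gamma(19, 14/3)
obs 4: x=0 → posterior Gamma(19, 17/3)

alpha=19, beta=17/3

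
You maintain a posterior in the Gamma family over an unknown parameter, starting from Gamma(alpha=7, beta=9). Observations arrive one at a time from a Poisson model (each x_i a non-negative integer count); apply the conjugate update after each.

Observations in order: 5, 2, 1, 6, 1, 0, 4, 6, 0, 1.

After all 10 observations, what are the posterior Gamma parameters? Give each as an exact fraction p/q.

alpha=33, beta=19

obs 1: x=5 → posterior Gamma(12, 10)
obs 2: x=2 → posterior Gamma(14, 11)
obs 3: x=1 → posterior Gamma(15, 12)
obs 4: x=6 → posterior Gamma(21, 13)
obs 5: x=1 → posterior Gamma(22, 14)
obs 6: x=0 → posterior Gamma(22, 15)
obs 7: x=4 → posterior Gamma(26, 16)
obs 8: x=6 → posterior Gamma(32, 17)
obs 9: x=0 → posterior Gamma(32, 18)
obs 10: x=1 → posterior Gamma(33, 19)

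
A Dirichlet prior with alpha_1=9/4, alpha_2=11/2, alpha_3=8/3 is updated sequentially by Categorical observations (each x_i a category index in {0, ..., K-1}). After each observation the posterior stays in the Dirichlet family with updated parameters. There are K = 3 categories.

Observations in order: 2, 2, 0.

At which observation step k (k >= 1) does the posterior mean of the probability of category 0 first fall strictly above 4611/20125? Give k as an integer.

obs 1: x=2 → posterior Dirichlet(9/4, 11/2, 11/3)
obs 2: x=2 → posterior Dirichlet(9/4, 11/2, 14/3)
obs 3: x=0 → posterior Dirichlet(13/4, 11/2, 14/3)

k = 3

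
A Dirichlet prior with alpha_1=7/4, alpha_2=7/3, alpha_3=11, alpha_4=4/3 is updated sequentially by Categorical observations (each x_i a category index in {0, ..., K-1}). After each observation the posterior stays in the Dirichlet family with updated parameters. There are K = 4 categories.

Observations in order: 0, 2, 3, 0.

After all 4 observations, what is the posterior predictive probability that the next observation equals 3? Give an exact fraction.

4/35

obs 1: x=0 → posterior Dirichlet(11/4, 7/3, 11, 4/3)
obs 2: x=2 → posterior Dirichlet(11/4, 7/3, 12, 4/3)
obs 3: x=3 → posterior Dirichlet(11/4, 7/3, 12, 7/3)
obs 4: x=0 → posterior Dirichlet(15/4, 7/3, 12, 7/3)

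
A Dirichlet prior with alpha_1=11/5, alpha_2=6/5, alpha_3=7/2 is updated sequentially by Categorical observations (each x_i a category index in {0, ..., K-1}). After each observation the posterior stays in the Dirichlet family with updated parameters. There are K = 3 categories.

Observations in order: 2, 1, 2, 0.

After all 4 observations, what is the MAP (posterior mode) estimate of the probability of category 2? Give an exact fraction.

obs 1: x=2 → posterior Dirichlet(11/5, 6/5, 9/2)
obs 2: x=1 → posterior Dirichlet(11/5, 11/5, 9/2)
obs 3: x=2 → posterior Dirichlet(11/5, 11/5, 11/2)
obs 4: x=0 → posterior Dirichlet(16/5, 11/5, 11/2)

45/79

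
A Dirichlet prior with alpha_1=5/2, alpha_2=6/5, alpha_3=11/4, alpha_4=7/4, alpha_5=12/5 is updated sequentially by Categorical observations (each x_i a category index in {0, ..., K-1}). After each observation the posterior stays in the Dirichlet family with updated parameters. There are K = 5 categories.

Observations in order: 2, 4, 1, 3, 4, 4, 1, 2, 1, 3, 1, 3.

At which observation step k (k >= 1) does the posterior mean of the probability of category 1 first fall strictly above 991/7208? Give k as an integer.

k = 3

obs 1: x=2 → posterior Dirichlet(5/2, 6/5, 15/4, 7/4, 12/5)
obs 2: x=4 → posterior Dirichlet(5/2, 6/5, 15/4, 7/4, 17/5)
obs 3: x=1 → posterior Dirichlet(5/2, 11/5, 15/4, 7/4, 17/5)
obs 4: x=3 → posterior Dirichlet(5/2, 11/5, 15/4, 11/4, 17/5)
obs 5: x=4 → posterior Dirichlet(5/2, 11/5, 15/4, 11/4, 22/5)
obs 6: x=4 → posterior Dirichlet(5/2, 11/5, 15/4, 11/4, 27/5)
obs 7: x=1 → posterior Dirichlet(5/2, 16/5, 15/4, 11/4, 27/5)
obs 8: x=2 → posterior Dirichlet(5/2, 16/5, 19/4, 11/4, 27/5)
obs 9: x=1 → posterior Dirichlet(5/2, 21/5, 19/4, 11/4, 27/5)
obs 10: x=3 → posterior Dirichlet(5/2, 21/5, 19/4, 15/4, 27/5)
obs 11: x=1 → posterior Dirichlet(5/2, 26/5, 19/4, 15/4, 27/5)
obs 12: x=3 → posterior Dirichlet(5/2, 26/5, 19/4, 19/4, 27/5)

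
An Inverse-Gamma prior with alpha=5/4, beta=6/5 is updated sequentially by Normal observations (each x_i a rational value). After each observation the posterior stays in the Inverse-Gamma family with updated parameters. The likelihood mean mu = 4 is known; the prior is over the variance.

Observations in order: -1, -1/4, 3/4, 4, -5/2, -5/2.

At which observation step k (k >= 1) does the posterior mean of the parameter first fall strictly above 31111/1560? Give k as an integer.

obs 1: x=-1 → posterior Inverse-Gamma(7/4, 137/10)
obs 2: x=-1/4 → posterior Inverse-Gamma(9/4, 3637/160)
obs 3: x=3/4 → posterior Inverse-Gamma(11/4, 2241/80)
obs 4: x=4 → posterior Inverse-Gamma(13/4, 2241/80)
obs 5: x=-5/2 → posterior Inverse-Gamma(15/4, 3931/80)
obs 6: x=-5/2 → posterior Inverse-Gamma(17/4, 5621/80)

k = 6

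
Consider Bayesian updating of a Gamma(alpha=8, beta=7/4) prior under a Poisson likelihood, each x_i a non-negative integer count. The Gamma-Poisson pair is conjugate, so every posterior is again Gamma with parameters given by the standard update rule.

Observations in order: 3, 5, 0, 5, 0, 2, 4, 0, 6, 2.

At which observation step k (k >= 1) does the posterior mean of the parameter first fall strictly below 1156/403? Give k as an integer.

k = 8

obs 1: x=3 → posterior Gamma(11, 11/4)
obs 2: x=5 → posterior Gamma(16, 15/4)
obs 3: x=0 → posterior Gamma(16, 19/4)
obs 4: x=5 → posterior Gamma(21, 23/4)
obs 5: x=0 → posterior Gamma(21, 27/4)
obs 6: x=2 → posterior Gamma(23, 31/4)
obs 7: x=4 → posterior Gamma(27, 35/4)
obs 8: x=0 → posterior Gamma(27, 39/4)
obs 9: x=6 → posterior Gamma(33, 43/4)
obs 10: x=2 → posterior Gamma(35, 47/4)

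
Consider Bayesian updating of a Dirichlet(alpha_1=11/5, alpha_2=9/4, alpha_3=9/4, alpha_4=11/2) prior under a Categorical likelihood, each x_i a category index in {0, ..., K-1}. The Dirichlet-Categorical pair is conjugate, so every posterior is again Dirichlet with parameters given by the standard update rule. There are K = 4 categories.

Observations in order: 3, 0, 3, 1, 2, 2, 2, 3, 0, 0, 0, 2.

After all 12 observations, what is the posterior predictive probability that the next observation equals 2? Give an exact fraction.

obs 1: x=3 → posterior Dirichlet(11/5, 9/4, 9/4, 13/2)
obs 2: x=0 → posterior Dirichlet(16/5, 9/4, 9/4, 13/2)
obs 3: x=3 → posterior Dirichlet(16/5, 9/4, 9/4, 15/2)
obs 4: x=1 → posterior Dirichlet(16/5, 13/4, 9/4, 15/2)
obs 5: x=2 → posterior Dirichlet(16/5, 13/4, 13/4, 15/2)
obs 6: x=2 → posterior Dirichlet(16/5, 13/4, 17/4, 15/2)
obs 7: x=2 → posterior Dirichlet(16/5, 13/4, 21/4, 15/2)
obs 8: x=3 → posterior Dirichlet(16/5, 13/4, 21/4, 17/2)
obs 9: x=0 → posterior Dirichlet(21/5, 13/4, 21/4, 17/2)
obs 10: x=0 → posterior Dirichlet(26/5, 13/4, 21/4, 17/2)
obs 11: x=0 → posterior Dirichlet(31/5, 13/4, 21/4, 17/2)
obs 12: x=2 → posterior Dirichlet(31/5, 13/4, 25/4, 17/2)

125/484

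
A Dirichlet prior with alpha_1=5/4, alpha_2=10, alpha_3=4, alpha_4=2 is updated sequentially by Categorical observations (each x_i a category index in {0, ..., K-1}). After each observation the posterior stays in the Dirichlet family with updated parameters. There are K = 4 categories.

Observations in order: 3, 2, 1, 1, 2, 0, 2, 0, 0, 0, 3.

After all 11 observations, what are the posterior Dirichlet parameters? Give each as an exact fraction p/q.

alpha_1=21/4, alpha_2=12, alpha_3=7, alpha_4=4

obs 1: x=3 → posterior Dirichlet(5/4, 10, 4, 3)
obs 2: x=2 → posterior Dirichlet(5/4, 10, 5, 3)
obs 3: x=1 → posterior Dirichlet(5/4, 11, 5, 3)
obs 4: x=1 → posterior Dirichlet(5/4, 12, 5, 3)
obs 5: x=2 → posterior Dirichlet(5/4, 12, 6, 3)
obs 6: x=0 → posterior Dirichlet(9/4, 12, 6, 3)
obs 7: x=2 → posterior Dirichlet(9/4, 12, 7, 3)
obs 8: x=0 → posterior Dirichlet(13/4, 12, 7, 3)
obs 9: x=0 → posterior Dirichlet(17/4, 12, 7, 3)
obs 10: x=0 → posterior Dirichlet(21/4, 12, 7, 3)
obs 11: x=3 → posterior Dirichlet(21/4, 12, 7, 4)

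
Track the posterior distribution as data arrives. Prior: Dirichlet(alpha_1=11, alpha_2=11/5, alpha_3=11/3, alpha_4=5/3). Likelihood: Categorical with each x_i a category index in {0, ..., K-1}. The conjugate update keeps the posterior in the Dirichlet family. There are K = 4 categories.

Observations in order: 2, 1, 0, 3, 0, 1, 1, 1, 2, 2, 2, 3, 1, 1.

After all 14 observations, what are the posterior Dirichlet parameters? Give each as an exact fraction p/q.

obs 1: x=2 → posterior Dirichlet(11, 11/5, 14/3, 5/3)
obs 2: x=1 → posterior Dirichlet(11, 16/5, 14/3, 5/3)
obs 3: x=0 → posterior Dirichlet(12, 16/5, 14/3, 5/3)
obs 4: x=3 → posterior Dirichlet(12, 16/5, 14/3, 8/3)
obs 5: x=0 → posterior Dirichlet(13, 16/5, 14/3, 8/3)
obs 6: x=1 → posterior Dirichlet(13, 21/5, 14/3, 8/3)
obs 7: x=1 → posterior Dirichlet(13, 26/5, 14/3, 8/3)
obs 8: x=1 → posterior Dirichlet(13, 31/5, 14/3, 8/3)
obs 9: x=2 → posterior Dirichlet(13, 31/5, 17/3, 8/3)
obs 10: x=2 → posterior Dirichlet(13, 31/5, 20/3, 8/3)
obs 11: x=2 → posterior Dirichlet(13, 31/5, 23/3, 8/3)
obs 12: x=3 → posterior Dirichlet(13, 31/5, 23/3, 11/3)
obs 13: x=1 → posterior Dirichlet(13, 36/5, 23/3, 11/3)
obs 14: x=1 → posterior Dirichlet(13, 41/5, 23/3, 11/3)

alpha_1=13, alpha_2=41/5, alpha_3=23/3, alpha_4=11/3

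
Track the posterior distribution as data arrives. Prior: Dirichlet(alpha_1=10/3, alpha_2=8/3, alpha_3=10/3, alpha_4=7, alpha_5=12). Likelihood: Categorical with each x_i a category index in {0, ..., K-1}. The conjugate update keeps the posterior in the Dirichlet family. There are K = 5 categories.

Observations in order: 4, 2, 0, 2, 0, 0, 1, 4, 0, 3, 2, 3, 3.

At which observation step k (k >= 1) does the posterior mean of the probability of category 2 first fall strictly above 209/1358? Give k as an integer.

k = 4

obs 1: x=4 → posterior Dirichlet(10/3, 8/3, 10/3, 7, 13)
obs 2: x=2 → posterior Dirichlet(10/3, 8/3, 13/3, 7, 13)
obs 3: x=0 → posterior Dirichlet(13/3, 8/3, 13/3, 7, 13)
obs 4: x=2 → posterior Dirichlet(13/3, 8/3, 16/3, 7, 13)
obs 5: x=0 → posterior Dirichlet(16/3, 8/3, 16/3, 7, 13)
obs 6: x=0 → posterior Dirichlet(19/3, 8/3, 16/3, 7, 13)
obs 7: x=1 → posterior Dirichlet(19/3, 11/3, 16/3, 7, 13)
obs 8: x=4 → posterior Dirichlet(19/3, 11/3, 16/3, 7, 14)
obs 9: x=0 → posterior Dirichlet(22/3, 11/3, 16/3, 7, 14)
obs 10: x=3 → posterior Dirichlet(22/3, 11/3, 16/3, 8, 14)
obs 11: x=2 → posterior Dirichlet(22/3, 11/3, 19/3, 8, 14)
obs 12: x=3 → posterior Dirichlet(22/3, 11/3, 19/3, 9, 14)
obs 13: x=3 → posterior Dirichlet(22/3, 11/3, 19/3, 10, 14)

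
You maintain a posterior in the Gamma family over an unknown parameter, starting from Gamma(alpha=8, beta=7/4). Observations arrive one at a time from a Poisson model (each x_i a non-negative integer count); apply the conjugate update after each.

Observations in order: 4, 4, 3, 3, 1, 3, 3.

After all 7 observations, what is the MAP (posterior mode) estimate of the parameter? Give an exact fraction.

16/5

obs 1: x=4 → posterior Gamma(12, 11/4)
obs 2: x=4 → posterior Gamma(16, 15/4)
obs 3: x=3 → posterior Gamma(19, 19/4)
obs 4: x=3 → posterior Gamma(22, 23/4)
obs 5: x=1 → posterior Gamma(23, 27/4)
obs 6: x=3 → posterior Gamma(26, 31/4)
obs 7: x=3 → posterior Gamma(29, 35/4)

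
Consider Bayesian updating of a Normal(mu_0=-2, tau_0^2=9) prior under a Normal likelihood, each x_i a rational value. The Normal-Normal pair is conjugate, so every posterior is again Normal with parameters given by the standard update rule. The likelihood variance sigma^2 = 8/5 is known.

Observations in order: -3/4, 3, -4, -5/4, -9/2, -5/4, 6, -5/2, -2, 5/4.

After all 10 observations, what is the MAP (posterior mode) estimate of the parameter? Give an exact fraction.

obs 1: x=-3/4 → posterior Normal(-199/212, 72/53)
obs 2: x=3 → posterior Normal(341/392, 36/49)
obs 3: x=-4 → posterior Normal(-379/572, 72/143)
obs 4: x=-5/4 → posterior Normal(-151/188, 18/47)
obs 5: x=-9/2 → posterior Normal(-707/466, 72/233)
obs 6: x=-5/4 → posterior Normal(-1639/1112, 36/139)
obs 7: x=6 → posterior Normal(-559/1292, 72/323)
obs 8: x=-5/2 → posterior Normal(-1009/1472, 9/46)
obs 9: x=-2 → posterior Normal(-1369/1652, 72/413)
obs 10: x=5/4 → posterior Normal(-143/229, 36/229)

-143/229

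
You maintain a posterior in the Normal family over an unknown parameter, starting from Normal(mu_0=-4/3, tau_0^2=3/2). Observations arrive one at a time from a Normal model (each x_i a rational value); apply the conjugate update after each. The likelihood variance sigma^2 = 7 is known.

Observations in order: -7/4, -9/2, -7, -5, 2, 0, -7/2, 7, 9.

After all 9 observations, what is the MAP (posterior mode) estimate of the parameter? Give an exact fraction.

-359/492

obs 1: x=-7/4 → posterior Normal(-287/204, 21/17)
obs 2: x=-9/2 → posterior Normal(-449/240, 21/20)
obs 3: x=-7 → posterior Normal(-701/276, 21/23)
obs 4: x=-5 → posterior Normal(-881/312, 21/26)
obs 5: x=2 → posterior Normal(-809/348, 21/29)
obs 6: x=0 → posterior Normal(-809/384, 21/32)
obs 7: x=-7/2 → posterior Normal(-187/84, 3/5)
obs 8: x=7 → posterior Normal(-683/456, 21/38)
obs 9: x=9 → posterior Normal(-359/492, 21/41)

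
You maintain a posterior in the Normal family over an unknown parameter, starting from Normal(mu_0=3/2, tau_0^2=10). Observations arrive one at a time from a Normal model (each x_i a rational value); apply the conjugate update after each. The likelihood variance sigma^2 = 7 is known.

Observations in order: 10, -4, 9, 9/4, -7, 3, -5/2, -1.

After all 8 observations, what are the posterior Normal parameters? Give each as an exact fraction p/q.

obs 1: x=10 → posterior Normal(13/2, 70/17)
obs 2: x=-4 → posterior Normal(47/18, 70/27)
obs 3: x=9 → posterior Normal(321/74, 70/37)
obs 4: x=9/4 → posterior Normal(183/47, 70/47)
obs 5: x=-7 → posterior Normal(113/57, 70/57)
obs 6: x=3 → posterior Normal(143/67, 70/67)
obs 7: x=-5/2 → posterior Normal(118/77, 10/11)
obs 8: x=-1 → posterior Normal(36/29, 70/87)

mu_0=36/29, tau_0^2=70/87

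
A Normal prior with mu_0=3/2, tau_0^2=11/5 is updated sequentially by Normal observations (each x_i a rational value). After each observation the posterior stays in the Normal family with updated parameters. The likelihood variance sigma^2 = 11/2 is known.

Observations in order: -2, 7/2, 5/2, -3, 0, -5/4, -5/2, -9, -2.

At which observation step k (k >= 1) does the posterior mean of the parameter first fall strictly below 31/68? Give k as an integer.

k = 6

obs 1: x=-2 → posterior Normal(1/2, 11/7)
obs 2: x=7/2 → posterior Normal(7/6, 11/9)
obs 3: x=5/2 → posterior Normal(31/22, 1)
obs 4: x=-3 → posterior Normal(19/26, 11/13)
obs 5: x=0 → posterior Normal(19/30, 11/15)
obs 6: x=-5/4 → posterior Normal(7/17, 11/17)
obs 7: x=-5/2 → posterior Normal(2/19, 11/19)
obs 8: x=-9 → posterior Normal(-16/21, 11/21)
obs 9: x=-2 → posterior Normal(-20/23, 11/23)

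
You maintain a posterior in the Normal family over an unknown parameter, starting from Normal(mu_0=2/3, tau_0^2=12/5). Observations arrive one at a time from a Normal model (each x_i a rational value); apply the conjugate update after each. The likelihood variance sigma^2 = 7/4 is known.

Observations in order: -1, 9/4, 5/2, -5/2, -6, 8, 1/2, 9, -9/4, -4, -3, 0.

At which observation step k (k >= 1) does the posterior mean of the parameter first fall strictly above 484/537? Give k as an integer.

k = 3

obs 1: x=-1 → posterior Normal(-74/249, 84/83)
obs 2: x=9/4 → posterior Normal(250/393, 84/131)
obs 3: x=5/2 → posterior Normal(610/537, 84/179)
obs 4: x=-5/2 → posterior Normal(250/681, 84/227)
obs 5: x=-6 → posterior Normal(-614/825, 84/275)
obs 6: x=8 → posterior Normal(538/969, 84/323)
obs 7: x=1/2 → posterior Normal(610/1113, 12/53)
obs 8: x=9 → posterior Normal(1906/1257, 84/419)
obs 9: x=-9/4 → posterior Normal(1582/1401, 84/467)
obs 10: x=-4 → posterior Normal(1006/1545, 84/515)
obs 11: x=-3 → posterior Normal(574/1689, 84/563)
obs 12: x=0 → posterior Normal(574/1833, 84/611)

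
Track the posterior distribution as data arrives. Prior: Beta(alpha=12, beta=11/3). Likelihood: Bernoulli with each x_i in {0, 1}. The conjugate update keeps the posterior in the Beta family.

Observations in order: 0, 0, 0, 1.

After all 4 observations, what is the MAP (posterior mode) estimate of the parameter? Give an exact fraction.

obs 1: x=0 → posterior Beta(12, 14/3)
obs 2: x=0 → posterior Beta(12, 17/3)
obs 3: x=0 → posterior Beta(12, 20/3)
obs 4: x=1 → posterior Beta(13, 20/3)

36/53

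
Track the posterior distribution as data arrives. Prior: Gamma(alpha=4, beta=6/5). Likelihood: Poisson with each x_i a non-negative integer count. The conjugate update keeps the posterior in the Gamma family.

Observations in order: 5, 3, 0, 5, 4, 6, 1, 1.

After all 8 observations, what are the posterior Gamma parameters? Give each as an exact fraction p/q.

alpha=29, beta=46/5

obs 1: x=5 → posterior Gamma(9, 11/5)
obs 2: x=3 → posterior Gamma(12, 16/5)
obs 3: x=0 → posterior Gamma(12, 21/5)
obs 4: x=5 → posterior Gamma(17, 26/5)
obs 5: x=4 → posterior Gamma(21, 31/5)
obs 6: x=6 → posterior Gamma(27, 36/5)
obs 7: x=1 → posterior Gamma(28, 41/5)
obs 8: x=1 → posterior Gamma(29, 46/5)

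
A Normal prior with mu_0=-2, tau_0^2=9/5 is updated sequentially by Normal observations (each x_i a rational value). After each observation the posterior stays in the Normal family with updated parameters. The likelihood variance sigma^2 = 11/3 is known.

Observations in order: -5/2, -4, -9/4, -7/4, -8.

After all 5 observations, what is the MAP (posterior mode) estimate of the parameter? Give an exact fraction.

obs 1: x=-5/2 → posterior Normal(-355/164, 99/82)
obs 2: x=-4 → posterior Normal(-571/218, 99/109)
obs 3: x=-9/4 → posterior Normal(-1385/544, 99/136)
obs 4: x=-7/4 → posterior Normal(-787/326, 99/163)
obs 5: x=-8 → posterior Normal(-1219/380, 99/190)

-1219/380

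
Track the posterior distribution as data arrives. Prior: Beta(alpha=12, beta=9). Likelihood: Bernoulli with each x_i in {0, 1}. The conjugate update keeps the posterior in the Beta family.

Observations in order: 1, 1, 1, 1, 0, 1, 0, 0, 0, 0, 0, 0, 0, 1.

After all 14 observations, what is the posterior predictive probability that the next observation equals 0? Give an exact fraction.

obs 1: x=1 → posterior Beta(13, 9)
obs 2: x=1 → posterior Beta(14, 9)
obs 3: x=1 → posterior Beta(15, 9)
obs 4: x=1 → posterior Beta(16, 9)
obs 5: x=0 → posterior Beta(16, 10)
obs 6: x=1 → posterior Beta(17, 10)
obs 7: x=0 → posterior Beta(17, 11)
obs 8: x=0 → posterior Beta(17, 12)
obs 9: x=0 → posterior Beta(17, 13)
obs 10: x=0 → posterior Beta(17, 14)
obs 11: x=0 → posterior Beta(17, 15)
obs 12: x=0 → posterior Beta(17, 16)
obs 13: x=0 → posterior Beta(17, 17)
obs 14: x=1 → posterior Beta(18, 17)

17/35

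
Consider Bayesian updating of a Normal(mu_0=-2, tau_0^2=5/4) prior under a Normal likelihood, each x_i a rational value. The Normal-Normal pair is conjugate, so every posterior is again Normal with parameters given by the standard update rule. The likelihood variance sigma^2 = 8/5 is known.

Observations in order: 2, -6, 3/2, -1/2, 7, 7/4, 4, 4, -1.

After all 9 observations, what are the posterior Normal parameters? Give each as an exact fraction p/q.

obs 1: x=2 → posterior Normal(-14/57, 40/57)
obs 2: x=-6 → posterior Normal(-2, 20/41)
obs 3: x=3/2 → posterior Normal(-253/214, 40/107)
obs 4: x=-1/2 → posterior Normal(-139/132, 10/33)
obs 5: x=7 → posterior Normal(36/157, 40/157)
obs 6: x=7/4 → posterior Normal(319/728, 20/91)
obs 7: x=4 → posterior Normal(719/828, 40/207)
obs 8: x=4 → posterior Normal(1119/928, 5/29)
obs 9: x=-1 → posterior Normal(1019/1028, 40/257)

mu_0=1019/1028, tau_0^2=40/257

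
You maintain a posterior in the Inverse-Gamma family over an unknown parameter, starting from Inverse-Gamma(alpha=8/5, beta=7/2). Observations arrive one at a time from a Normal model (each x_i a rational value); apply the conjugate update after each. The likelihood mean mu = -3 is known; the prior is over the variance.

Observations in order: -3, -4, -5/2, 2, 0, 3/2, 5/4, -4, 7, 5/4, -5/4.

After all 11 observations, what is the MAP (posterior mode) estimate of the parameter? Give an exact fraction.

5405/432

obs 1: x=-3 → posterior Inverse-Gamma(21/10, 7/2)
obs 2: x=-4 → posterior Inverse-Gamma(13/5, 4)
obs 3: x=-5/2 → posterior Inverse-Gamma(31/10, 33/8)
obs 4: x=2 → posterior Inverse-Gamma(18/5, 133/8)
obs 5: x=0 → posterior Inverse-Gamma(41/10, 169/8)
obs 6: x=3/2 → posterior Inverse-Gamma(23/5, 125/4)
obs 7: x=5/4 → posterior Inverse-Gamma(51/10, 1289/32)
obs 8: x=-4 → posterior Inverse-Gamma(28/5, 1305/32)
obs 9: x=7 → posterior Inverse-Gamma(61/10, 2905/32)
obs 10: x=5/4 → posterior Inverse-Gamma(33/5, 1597/16)
obs 11: x=-5/4 → posterior Inverse-Gamma(71/10, 3243/32)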